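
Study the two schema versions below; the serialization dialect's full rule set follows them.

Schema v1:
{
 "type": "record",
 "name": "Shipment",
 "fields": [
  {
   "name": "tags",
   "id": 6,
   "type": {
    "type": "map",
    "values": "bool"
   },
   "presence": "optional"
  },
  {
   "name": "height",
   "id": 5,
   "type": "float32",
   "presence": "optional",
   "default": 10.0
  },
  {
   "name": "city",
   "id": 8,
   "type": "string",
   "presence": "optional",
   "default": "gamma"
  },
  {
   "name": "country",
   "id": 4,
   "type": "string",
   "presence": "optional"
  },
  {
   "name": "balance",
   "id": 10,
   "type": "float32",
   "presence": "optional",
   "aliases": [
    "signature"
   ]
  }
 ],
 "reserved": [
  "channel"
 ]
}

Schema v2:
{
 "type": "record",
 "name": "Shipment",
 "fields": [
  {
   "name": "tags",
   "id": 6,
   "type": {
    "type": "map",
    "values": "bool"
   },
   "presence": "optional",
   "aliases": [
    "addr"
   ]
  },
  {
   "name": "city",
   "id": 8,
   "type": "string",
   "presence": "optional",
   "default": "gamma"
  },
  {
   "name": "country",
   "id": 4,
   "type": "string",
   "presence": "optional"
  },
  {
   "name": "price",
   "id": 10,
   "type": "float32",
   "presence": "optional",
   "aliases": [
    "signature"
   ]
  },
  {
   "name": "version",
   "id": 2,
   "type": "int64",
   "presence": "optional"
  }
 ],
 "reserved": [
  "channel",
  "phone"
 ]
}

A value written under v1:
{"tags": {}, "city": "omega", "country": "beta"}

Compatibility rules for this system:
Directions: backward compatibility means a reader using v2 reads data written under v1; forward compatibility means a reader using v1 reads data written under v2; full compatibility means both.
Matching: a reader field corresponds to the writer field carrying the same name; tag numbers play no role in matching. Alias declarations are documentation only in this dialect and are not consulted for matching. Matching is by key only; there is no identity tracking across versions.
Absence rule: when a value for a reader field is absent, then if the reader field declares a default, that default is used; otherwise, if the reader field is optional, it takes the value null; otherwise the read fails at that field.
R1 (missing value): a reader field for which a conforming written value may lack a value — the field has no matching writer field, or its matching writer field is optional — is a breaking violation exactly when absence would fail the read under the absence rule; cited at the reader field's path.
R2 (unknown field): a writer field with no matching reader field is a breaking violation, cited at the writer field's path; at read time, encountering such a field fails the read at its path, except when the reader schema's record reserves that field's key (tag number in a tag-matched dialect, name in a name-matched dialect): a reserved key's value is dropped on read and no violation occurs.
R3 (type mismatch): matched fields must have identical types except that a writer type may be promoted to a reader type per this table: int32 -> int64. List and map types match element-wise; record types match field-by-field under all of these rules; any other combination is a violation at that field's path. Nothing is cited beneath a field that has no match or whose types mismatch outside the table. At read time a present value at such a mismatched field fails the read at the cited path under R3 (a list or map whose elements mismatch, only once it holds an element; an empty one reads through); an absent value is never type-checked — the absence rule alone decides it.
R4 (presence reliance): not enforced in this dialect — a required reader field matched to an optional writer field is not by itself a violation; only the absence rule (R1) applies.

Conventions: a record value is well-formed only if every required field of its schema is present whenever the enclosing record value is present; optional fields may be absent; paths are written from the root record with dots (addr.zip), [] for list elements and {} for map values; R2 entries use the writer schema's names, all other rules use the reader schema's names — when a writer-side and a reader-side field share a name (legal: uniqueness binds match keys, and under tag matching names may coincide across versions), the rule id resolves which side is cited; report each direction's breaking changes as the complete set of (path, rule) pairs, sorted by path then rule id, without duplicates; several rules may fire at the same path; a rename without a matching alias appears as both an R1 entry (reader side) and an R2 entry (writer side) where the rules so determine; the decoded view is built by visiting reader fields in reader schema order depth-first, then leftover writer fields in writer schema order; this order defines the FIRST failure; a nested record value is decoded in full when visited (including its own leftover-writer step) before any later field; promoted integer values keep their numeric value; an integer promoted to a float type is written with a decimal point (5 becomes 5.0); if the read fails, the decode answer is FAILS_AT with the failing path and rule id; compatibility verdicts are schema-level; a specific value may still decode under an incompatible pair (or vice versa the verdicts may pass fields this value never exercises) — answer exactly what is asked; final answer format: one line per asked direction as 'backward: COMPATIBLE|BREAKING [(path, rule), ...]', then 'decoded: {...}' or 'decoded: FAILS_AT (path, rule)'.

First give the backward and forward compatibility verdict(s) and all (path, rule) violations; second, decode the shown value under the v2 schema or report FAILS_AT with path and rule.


backward: BREAKING [(balance, R2), (height, R2)]; forward: BREAKING [(price, R2), (version, R2)]; decoded: {"tags": {}, "city": "omega", "country": "beta", "price": null, "version": null}

each type pair in Shipment: writer, then reader
backward on Shipment — v2 reading data written by v1:
  map<string, bool> -> map<string, bool>, writer optional: tags aligns to tags
  string -> string, writer optional: city aligns to city
  string -> string, writer optional: country aligns to country
  price: no writer-side match
  version: no writer-side match
  writer height: unknown to reader
  writer balance: unknown to reader
  breaking: (balance, R2)
  breaking: (height, R2)
  backward on Shipment therefore BREAKING (2)
forward on Shipment — v1 reading data written by v2:
  map<string, bool> -> map<string, bool>, writer optional: tags aligns to tags
  height: no writer-side match
  string -> string, writer optional: city aligns to city
  string -> string, writer optional: country aligns to country
  balance: no writer-side match
  writer price: unknown to reader
  writer version: unknown to reader
  breaking: (price, R2)
  breaking: (version, R2)
  forward on Shipment therefore BREAKING (2)
decode walk for Shipment under reader schema v2:
  tags := {}
  city := "omega"
  country := "beta"
  price := null (not supplied -> null)
  version := null (not supplied -> null)
  => decoded: {"tags": {}, "city": "omega", "country": "beta", "price": null, "version": null}


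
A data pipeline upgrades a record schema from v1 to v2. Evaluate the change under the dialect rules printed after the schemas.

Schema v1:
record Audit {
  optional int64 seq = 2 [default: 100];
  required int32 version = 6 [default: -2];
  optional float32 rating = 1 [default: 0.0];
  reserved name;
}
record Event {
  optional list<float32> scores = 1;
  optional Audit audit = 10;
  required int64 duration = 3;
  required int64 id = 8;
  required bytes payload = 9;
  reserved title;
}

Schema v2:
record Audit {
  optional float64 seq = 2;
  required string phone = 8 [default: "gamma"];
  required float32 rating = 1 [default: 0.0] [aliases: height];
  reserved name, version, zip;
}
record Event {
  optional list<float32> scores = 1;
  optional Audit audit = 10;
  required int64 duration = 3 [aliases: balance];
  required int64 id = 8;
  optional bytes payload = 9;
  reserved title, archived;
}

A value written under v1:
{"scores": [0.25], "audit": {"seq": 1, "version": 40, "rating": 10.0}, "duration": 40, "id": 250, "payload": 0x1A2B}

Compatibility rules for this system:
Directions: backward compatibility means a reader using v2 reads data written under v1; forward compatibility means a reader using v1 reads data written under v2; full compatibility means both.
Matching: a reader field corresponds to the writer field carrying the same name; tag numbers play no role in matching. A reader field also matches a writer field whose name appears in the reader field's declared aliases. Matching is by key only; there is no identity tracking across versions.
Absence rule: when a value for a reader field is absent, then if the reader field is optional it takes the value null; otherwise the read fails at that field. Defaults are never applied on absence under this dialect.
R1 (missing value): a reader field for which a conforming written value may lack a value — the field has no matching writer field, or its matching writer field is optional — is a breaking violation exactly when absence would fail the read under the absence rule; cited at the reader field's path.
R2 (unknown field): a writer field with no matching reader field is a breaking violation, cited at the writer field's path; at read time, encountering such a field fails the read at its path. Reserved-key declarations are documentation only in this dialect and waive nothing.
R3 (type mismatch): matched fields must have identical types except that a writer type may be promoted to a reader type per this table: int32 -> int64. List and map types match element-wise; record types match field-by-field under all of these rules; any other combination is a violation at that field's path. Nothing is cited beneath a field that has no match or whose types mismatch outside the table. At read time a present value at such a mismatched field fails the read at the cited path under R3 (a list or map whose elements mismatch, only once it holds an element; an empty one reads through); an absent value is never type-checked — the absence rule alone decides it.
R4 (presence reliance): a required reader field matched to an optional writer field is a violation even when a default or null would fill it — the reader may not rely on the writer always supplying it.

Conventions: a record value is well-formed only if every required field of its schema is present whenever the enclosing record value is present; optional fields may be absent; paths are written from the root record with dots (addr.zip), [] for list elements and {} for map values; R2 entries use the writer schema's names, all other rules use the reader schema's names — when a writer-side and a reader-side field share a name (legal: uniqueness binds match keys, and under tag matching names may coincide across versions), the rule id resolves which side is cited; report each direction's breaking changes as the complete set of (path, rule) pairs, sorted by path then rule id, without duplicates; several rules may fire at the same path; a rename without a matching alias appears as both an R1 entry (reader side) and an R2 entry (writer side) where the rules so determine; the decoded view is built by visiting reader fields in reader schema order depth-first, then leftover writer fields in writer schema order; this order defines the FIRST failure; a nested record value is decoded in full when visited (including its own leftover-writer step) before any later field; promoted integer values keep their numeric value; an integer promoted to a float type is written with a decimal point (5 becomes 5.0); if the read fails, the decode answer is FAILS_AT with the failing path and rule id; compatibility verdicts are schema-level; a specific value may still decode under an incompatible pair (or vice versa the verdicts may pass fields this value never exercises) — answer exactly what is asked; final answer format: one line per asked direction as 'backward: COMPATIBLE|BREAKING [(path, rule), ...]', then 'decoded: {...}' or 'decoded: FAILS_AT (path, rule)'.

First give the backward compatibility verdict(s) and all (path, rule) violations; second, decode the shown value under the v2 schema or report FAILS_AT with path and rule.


the writer's type comes first in each Event pair
checking backward for Event: reader v2 against writer v1:
  writer optional, list<float32> -> list<float32>: reader scores maps from writer scores
  writer optional, Audit -> Audit: reader audit maps from writer audit
  writer required, int64 -> int64: reader duration maps from writer duration
  writer required, int64 -> int64: reader id maps from writer id
  writer required, bytes -> bytes: reader payload maps from writer payload
  writer optional, int64 -> float64: reader audit.seq maps from writer audit.seq
  audit.phone: no writer match
  writer optional, float32 -> float32: reader audit.rating maps from writer audit.rating
  writer field audit.version has no reader counterpart
  violation R1 at audit.phone
  violation R1 at audit.rating
  violation R4 at audit.rating
  violation R3 at audit.seq
  violation R2 at audit.version
  => backward: BREAKING (5)
decode walk for Event under reader schema v2:
  scores := [0.25]
  read fails at audit.seq under R3
  => FAILS_AT (audit.seq, R3)
diffs on Event not affecting the asked answer:
  field payload in record Event: required changed to optional -> fires only in the forward direction of Event, which is not asked here

backward: BREAKING [(audit.phone, R1), (audit.rating, R1), (audit.rating, R4), (audit.seq, R3), (audit.version, R2)]; decoded: FAILS_AT (audit.seq, R3)


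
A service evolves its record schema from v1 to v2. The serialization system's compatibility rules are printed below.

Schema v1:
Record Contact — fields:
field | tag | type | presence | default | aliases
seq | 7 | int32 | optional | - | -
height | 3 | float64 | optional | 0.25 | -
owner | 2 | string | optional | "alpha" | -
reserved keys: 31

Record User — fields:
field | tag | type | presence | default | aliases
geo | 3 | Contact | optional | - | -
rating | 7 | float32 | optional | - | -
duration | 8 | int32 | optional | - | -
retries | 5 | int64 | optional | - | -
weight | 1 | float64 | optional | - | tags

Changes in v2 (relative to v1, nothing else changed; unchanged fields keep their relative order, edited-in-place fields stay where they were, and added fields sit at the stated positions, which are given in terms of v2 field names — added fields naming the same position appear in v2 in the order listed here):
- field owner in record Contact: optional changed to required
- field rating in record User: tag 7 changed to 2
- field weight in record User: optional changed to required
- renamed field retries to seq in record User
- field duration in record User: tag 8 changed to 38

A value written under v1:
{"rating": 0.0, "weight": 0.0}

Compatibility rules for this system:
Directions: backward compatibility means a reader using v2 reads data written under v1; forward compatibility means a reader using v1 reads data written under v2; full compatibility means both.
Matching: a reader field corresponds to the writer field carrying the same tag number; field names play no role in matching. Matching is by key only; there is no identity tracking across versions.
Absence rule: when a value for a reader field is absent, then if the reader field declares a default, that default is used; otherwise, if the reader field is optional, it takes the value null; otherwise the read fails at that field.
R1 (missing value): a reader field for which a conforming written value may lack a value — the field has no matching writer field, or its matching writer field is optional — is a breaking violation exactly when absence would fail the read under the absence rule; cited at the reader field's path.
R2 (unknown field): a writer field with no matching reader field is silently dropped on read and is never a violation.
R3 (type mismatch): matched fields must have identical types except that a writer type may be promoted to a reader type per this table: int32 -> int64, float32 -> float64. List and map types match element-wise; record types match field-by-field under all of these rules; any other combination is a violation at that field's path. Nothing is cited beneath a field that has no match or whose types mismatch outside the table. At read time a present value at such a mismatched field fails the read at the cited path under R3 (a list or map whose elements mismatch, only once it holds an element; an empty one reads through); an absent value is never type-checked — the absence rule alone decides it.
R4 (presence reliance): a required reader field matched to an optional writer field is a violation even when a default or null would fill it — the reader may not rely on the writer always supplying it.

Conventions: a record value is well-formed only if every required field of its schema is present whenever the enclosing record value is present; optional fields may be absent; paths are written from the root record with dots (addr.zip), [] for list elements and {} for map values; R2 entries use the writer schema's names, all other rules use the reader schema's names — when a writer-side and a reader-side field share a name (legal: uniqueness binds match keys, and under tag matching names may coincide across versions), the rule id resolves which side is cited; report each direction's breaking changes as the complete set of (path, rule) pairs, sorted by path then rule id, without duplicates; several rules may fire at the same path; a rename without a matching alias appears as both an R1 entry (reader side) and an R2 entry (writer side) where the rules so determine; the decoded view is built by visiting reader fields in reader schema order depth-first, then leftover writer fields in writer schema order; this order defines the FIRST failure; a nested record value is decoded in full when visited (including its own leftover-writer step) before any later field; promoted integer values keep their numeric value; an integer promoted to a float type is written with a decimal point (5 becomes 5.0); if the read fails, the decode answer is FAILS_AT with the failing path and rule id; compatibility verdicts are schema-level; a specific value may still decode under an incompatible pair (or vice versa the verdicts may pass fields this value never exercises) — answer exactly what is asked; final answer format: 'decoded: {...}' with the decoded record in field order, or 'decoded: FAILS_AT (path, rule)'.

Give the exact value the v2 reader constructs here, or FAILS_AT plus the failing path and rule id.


each type pair in User: writer, then reader
decoding the User value with the v2 reader:
  geo := null (absent, optional -> null)
  rating := null (absent, optional -> null)
  duration := null (absent, optional -> null)
  seq := null (absent, optional -> null)
  weight := 0.0
  writer rating: unknown -> dropped
  => decoded: {"geo": null, "rating": null, "duration": null, "seq": null, "weight": 0.0}
ruling out the remaining User differences:
  field owner in record Contact: optional changed to required -> a verdict-level change on User — the shown value reads the same
  field weight in record User: optional changed to required -> a verdict-level change on User — the shown value reads the same
  field duration in record User: tag 8 changed to 38 -> fires no rule on User under this dialect and leaves the result unchanged

decoded: {"geo": null, "rating": null, "duration": null, "seq": null, "weight": 0.0}


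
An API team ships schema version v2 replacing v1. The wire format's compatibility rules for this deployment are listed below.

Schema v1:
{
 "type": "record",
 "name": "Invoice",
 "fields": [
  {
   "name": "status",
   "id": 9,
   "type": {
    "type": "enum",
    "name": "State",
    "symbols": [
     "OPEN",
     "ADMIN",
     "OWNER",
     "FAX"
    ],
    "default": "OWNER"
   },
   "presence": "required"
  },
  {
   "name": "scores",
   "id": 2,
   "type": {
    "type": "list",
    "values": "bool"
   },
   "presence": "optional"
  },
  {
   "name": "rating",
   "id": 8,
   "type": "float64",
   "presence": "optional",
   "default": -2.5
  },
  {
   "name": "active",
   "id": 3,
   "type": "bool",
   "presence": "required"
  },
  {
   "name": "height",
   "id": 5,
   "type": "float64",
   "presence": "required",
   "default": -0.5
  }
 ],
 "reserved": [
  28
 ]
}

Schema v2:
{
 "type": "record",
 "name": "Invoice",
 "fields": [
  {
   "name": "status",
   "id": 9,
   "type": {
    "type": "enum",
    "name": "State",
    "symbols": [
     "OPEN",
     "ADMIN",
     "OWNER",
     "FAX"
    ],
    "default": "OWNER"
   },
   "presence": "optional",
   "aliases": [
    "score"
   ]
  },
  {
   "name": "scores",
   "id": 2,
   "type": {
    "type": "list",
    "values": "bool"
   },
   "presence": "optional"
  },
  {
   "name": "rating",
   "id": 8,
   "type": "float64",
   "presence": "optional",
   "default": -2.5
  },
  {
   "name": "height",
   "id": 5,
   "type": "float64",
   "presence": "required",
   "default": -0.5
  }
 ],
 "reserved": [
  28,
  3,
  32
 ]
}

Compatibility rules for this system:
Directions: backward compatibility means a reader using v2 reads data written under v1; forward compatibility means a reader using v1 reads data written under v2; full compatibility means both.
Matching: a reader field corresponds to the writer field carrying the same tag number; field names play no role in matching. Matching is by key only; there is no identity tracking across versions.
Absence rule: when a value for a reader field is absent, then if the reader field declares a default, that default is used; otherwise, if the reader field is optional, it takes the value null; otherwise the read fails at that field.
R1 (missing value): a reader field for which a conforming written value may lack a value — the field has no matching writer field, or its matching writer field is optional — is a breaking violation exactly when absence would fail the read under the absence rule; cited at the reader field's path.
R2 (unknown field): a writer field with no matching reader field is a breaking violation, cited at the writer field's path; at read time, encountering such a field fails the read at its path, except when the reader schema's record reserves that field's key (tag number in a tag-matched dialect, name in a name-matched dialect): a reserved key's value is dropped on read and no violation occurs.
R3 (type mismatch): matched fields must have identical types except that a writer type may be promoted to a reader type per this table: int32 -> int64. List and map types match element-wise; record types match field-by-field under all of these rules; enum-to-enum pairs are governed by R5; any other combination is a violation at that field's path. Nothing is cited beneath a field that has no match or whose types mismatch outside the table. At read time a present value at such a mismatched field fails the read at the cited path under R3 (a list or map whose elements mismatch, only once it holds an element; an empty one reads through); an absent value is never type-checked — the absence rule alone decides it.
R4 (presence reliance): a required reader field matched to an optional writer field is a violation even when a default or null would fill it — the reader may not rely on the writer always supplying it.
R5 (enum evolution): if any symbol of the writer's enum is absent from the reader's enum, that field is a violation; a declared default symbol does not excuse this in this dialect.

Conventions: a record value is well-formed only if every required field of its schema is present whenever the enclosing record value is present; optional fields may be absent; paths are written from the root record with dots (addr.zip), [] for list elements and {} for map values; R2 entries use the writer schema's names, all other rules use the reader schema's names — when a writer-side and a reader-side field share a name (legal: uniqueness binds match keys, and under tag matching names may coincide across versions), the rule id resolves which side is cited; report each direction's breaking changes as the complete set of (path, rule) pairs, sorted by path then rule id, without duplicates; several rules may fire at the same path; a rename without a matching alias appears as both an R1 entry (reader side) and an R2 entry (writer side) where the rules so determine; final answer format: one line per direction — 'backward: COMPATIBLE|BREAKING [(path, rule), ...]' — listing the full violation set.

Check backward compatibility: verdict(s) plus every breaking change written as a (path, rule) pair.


backward: COMPATIBLE []

the writer's type comes first in each Invoice pair
backward pass over Invoice, reader schema v2, writer schema v1:
  status: State -> State, writer required; from status
  scores: list<bool> -> list<bool>, writer optional; from scores
  rating: float64 -> float64, writer optional; from rating
  height: float64 -> float64, writer required; from height
  writer active: unknown to reader
  => no violations; backward on Invoice: COMPATIBLE
checking off the Invoice differences that do not matter here:
  field status in record Invoice: required changed to optional -> its effect on Invoice is confined to the forward direction, not asked
  removed field active from record Invoice (its key 3 joins the reserved list) -> its effect on Invoice is confined to the forward direction, not asked


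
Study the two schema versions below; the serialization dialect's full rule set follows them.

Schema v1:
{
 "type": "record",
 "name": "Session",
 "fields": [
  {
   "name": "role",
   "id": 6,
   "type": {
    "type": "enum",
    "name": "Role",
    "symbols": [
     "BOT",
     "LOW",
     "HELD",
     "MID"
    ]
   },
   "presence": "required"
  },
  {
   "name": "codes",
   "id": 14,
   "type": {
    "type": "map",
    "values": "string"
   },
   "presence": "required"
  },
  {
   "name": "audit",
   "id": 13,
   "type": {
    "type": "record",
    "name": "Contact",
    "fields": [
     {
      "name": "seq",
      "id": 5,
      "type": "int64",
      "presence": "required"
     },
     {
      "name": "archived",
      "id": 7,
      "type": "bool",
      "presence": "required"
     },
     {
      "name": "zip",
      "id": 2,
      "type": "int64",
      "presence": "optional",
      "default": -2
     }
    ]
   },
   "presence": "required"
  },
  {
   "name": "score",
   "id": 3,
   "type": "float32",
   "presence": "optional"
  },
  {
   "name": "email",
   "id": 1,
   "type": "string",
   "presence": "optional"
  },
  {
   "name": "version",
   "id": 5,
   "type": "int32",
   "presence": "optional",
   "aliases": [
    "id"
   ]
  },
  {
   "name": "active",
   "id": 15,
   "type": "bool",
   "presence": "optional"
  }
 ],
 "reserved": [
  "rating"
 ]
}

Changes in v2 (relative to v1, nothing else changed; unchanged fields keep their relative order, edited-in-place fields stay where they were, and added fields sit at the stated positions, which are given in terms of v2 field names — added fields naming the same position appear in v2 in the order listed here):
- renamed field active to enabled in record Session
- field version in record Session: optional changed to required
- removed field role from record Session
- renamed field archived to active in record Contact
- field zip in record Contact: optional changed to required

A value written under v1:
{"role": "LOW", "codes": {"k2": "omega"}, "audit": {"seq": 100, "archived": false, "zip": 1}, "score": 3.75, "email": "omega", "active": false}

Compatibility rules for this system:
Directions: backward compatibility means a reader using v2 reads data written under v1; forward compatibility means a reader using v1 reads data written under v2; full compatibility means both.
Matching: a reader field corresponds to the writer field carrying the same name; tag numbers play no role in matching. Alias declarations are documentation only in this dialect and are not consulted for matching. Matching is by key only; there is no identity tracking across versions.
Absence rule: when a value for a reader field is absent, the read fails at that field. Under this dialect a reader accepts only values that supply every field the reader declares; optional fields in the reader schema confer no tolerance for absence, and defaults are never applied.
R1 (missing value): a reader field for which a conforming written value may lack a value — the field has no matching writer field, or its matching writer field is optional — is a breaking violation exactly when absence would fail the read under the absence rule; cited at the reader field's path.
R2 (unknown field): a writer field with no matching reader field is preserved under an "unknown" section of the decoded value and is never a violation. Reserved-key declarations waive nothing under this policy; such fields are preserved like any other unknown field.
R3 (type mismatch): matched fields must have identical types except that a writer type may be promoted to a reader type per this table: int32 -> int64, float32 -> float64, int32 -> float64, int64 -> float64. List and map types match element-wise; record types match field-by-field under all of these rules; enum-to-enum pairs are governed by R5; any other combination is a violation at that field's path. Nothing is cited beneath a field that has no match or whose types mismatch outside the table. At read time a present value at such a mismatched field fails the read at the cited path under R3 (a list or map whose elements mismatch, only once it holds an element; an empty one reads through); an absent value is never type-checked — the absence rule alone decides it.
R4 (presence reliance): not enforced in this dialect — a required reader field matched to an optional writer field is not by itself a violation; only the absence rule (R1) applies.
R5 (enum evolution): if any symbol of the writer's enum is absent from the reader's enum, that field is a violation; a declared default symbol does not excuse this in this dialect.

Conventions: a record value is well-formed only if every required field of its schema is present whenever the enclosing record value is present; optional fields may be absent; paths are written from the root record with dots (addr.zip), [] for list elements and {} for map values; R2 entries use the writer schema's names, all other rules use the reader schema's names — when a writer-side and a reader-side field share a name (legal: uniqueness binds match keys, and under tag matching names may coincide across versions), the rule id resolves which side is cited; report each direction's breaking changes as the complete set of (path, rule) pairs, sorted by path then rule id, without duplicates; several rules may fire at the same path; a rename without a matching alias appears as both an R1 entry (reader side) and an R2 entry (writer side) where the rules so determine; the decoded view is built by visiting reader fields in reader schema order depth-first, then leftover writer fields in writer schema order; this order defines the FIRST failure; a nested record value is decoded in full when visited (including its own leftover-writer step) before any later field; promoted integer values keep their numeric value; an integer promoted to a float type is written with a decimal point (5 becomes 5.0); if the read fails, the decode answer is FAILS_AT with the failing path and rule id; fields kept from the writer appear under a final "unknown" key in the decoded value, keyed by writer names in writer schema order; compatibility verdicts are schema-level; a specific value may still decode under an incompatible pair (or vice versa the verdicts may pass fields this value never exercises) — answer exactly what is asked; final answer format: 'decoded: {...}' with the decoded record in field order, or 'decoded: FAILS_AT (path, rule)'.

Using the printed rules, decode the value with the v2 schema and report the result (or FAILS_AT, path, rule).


the writer's type comes first in each Session pair
decode (reader v2):
  codes := {"k2": "omega"}
  audit.seq := 100
  read fails at audit.active under R1 (no fill)
  => FAILS_AT (audit.active, R1)
the rest of the Session diff is inert for this question:
  field version in record Session: optional changed to required -> a verdict-level change on Session — the shown value reads the same
  removed field role from record Session -> a verdict-level change on Session — the shown value reads the same
  field zip in record Contact: optional changed to required -> a verdict-level change on Session — the shown value reads the same

decoded: FAILS_AT (audit.active, R1)


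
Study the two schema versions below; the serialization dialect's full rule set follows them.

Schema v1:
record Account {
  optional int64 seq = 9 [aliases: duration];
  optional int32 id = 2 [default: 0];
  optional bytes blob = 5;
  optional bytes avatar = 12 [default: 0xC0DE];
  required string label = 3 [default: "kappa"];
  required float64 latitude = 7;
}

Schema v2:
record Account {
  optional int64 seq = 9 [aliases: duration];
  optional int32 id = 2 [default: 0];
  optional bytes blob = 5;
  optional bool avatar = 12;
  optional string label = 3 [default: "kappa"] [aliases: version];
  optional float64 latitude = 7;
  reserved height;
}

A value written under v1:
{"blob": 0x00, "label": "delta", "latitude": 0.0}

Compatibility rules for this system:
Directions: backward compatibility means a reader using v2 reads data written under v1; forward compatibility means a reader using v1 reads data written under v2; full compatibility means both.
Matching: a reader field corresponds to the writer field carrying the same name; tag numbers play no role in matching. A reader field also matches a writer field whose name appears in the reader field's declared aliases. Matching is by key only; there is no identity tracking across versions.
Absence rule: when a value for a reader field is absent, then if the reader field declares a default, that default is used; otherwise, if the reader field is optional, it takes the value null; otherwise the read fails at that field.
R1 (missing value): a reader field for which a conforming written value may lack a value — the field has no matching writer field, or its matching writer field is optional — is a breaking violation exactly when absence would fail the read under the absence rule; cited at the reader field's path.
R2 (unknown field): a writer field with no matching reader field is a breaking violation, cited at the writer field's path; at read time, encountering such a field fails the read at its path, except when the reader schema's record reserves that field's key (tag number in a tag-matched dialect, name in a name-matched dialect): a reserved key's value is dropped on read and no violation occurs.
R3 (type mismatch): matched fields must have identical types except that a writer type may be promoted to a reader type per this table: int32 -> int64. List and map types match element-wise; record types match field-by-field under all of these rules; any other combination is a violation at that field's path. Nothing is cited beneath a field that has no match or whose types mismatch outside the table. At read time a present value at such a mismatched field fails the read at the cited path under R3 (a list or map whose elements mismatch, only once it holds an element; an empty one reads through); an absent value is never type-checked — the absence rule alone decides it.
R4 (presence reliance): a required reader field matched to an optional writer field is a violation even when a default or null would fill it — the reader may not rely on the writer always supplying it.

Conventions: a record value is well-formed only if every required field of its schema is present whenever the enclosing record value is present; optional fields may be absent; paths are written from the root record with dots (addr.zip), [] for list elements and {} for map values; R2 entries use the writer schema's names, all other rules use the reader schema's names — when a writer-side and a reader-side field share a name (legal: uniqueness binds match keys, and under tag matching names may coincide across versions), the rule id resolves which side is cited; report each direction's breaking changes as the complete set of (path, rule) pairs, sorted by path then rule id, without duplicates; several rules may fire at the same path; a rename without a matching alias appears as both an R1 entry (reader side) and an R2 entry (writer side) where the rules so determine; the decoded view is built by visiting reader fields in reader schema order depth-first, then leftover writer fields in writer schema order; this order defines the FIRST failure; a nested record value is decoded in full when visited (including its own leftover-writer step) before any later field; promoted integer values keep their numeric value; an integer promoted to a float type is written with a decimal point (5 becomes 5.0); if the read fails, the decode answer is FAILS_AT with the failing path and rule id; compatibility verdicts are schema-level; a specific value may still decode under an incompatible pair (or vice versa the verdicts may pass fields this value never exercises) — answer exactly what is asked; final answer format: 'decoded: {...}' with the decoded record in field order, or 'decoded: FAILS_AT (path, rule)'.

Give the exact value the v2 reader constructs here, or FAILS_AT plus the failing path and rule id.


arrows below run writer -> reader for Account
migrating the Account value to v2:
  seq := null (absent, optional -> null)
  id := 0 (absent -> default)
  blob := 0x00
  avatar := null (absent, optional -> null)
  label := "delta"
  latitude := 0.0
  => decoded: {"seq": null, "id": 0, "blob": 0x00, "avatar": null, "label": "delta", "latitude": 0.0}
diffs on Account not affecting the asked answer:
  field latitude in record Account: required changed to optional -> a verdict-level change on Account — the shown value reads the same
  field label in record Account: required changed to optional -> a verdict-level change on Account — the shown value reads the same

decoded: {"seq": null, "id": 0, "blob": 0x00, "avatar": null, "label": "delta", "latitude": 0.0}


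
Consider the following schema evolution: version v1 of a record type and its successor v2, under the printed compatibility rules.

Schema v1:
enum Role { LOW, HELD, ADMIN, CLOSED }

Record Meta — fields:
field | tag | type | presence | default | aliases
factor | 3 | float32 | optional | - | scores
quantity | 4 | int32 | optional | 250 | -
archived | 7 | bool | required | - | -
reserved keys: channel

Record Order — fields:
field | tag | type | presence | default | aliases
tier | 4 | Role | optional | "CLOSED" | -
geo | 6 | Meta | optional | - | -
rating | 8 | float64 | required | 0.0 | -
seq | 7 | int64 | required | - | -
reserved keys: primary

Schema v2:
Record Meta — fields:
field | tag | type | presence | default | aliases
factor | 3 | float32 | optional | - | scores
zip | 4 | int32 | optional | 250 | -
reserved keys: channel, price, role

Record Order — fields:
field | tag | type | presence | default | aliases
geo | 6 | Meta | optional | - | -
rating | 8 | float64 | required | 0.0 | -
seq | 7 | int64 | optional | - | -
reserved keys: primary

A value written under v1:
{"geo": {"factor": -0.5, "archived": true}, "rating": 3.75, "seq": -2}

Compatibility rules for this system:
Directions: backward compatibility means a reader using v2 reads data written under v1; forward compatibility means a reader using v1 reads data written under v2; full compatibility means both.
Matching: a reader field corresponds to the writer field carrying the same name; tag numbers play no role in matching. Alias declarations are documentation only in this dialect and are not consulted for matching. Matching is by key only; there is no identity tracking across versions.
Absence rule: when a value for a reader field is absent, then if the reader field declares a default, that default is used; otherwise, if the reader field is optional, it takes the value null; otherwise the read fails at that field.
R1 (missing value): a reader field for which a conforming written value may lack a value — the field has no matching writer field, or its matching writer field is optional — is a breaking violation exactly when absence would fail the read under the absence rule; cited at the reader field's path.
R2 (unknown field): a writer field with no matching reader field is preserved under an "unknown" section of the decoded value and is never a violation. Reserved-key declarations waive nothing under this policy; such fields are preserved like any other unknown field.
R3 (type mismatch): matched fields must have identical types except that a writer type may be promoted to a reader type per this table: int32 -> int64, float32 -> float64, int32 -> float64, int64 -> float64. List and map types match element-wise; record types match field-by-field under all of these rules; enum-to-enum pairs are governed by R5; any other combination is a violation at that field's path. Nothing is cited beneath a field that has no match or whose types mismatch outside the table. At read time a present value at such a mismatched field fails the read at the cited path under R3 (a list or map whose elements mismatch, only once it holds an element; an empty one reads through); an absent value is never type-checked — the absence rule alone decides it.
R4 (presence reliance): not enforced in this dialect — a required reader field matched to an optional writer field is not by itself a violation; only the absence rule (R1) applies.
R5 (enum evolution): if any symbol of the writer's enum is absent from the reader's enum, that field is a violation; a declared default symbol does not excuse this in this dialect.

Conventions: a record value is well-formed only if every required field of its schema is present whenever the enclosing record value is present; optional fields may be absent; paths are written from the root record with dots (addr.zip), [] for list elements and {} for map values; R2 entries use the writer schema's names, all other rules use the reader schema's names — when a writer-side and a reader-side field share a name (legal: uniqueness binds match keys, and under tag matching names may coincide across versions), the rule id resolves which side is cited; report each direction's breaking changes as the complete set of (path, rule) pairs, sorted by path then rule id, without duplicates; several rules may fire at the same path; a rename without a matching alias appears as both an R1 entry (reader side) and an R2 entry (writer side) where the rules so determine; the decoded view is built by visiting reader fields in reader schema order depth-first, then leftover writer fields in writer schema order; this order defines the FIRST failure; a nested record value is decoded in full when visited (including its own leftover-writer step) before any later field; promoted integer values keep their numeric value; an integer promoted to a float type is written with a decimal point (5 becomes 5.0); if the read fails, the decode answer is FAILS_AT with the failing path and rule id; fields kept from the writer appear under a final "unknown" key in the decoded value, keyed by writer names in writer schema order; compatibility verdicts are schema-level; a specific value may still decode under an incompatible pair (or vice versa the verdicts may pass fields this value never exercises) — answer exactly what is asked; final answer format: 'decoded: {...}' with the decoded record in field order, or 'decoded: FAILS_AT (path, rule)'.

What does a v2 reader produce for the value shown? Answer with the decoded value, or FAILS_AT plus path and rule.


in Order below, arrows point writer -> reader
decode walk for Order under reader schema v2:
  geo.factor := -0.5
  geo.zip := 250 (no value, default fills)
  writer geo.archived: kept under "unknown"
  rating := 3.75
  seq := -2
  => decoded: {"geo": {"factor": -0.5, "zip": 250, "unknown": {"archived": true}}, "rating": 3.75, "seq": -2}
checking off the Order differences that do not matter here:
  field seq in record Order: required changed to optional -> matters for Order compatibility verdicts, not for this value's decode

decoded: {"geo": {"factor": -0.5, "zip": 250, "unknown": {"archived": true}}, "rating": 3.75, "seq": -2}
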